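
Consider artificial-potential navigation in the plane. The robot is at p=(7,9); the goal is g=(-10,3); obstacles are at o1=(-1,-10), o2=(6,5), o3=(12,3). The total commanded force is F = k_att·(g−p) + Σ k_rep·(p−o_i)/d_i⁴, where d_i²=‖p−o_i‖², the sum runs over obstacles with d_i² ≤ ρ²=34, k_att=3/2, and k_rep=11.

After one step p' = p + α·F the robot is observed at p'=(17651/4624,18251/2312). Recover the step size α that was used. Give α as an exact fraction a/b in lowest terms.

α = 1/8

F_att = 3/2·(g−p) = 3/2·(-17,-6) = (-25.5000,-9.0000)
o1: d²=425 > ρ²=34 → inactive
o2: d²=17 ≤ ρ²=34; F_rep = 11·(1,4)/17² = (0.0381,0.1522)
o3: d²=61 > ρ²=34 → inactive
F = F_att + ΣF_rep = (-25.4619,-8.8478)
Δp = p'−p = (-3.1827,-1.1060); α = Δx/Fx = (-14717/4624) / (-14717/578) = 1/8
check: Δy/Fy = (-2557/2312) / (-2557/289) = 1/8 ✓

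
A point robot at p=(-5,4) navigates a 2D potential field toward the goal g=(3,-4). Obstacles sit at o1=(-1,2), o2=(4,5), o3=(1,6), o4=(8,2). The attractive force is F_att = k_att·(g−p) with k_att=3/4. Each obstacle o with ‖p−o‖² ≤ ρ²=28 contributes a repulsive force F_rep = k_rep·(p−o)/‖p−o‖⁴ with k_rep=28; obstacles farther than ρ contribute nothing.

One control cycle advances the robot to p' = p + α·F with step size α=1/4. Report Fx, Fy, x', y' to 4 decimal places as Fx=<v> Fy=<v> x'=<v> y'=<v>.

Fx=5.7200 Fy=-5.8600 x'=-3.5700 y'=2.5350

F_att = 3/4·(g−p) = 3/4·(8,-8) = (6.0000,-6.0000)
o1: d²=20 ≤ ρ²=28; F_rep = 28·(-4,2)/20² = (-0.2800,0.1400)
o2: d²=82 > ρ²=28 → inactive
o3: d²=40 > ρ²=28 → inactive
o4: d²=173 > ρ²=28 → inactive
F = F_att + ΣF_rep = (5.7200,-5.8600)
p' = p + 1/4·F = (-3.5700,2.5350)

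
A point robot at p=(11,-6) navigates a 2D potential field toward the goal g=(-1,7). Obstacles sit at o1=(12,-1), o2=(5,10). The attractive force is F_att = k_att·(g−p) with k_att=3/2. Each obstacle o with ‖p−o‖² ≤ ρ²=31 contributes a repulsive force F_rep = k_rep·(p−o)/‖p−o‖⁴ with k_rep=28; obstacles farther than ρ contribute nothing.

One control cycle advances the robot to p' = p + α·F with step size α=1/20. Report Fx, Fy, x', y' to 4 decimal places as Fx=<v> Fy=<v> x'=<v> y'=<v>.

F_att = 3/2·(g−p) = 3/2·(-12,13) = (-18.0000,19.5000)
o1: d²=26 ≤ ρ²=31; F_rep = 28·(-1,-5)/26² = (-0.0414,-0.2071)
o2: d²=292 > ρ²=31 → inactive
F = F_att + ΣF_rep = (-18.0414,19.2929)
p' = p + 1/20·F = (10.0979,-5.0354)

Fx=-18.0414 Fy=19.2929 x'=10.0979 y'=-5.0354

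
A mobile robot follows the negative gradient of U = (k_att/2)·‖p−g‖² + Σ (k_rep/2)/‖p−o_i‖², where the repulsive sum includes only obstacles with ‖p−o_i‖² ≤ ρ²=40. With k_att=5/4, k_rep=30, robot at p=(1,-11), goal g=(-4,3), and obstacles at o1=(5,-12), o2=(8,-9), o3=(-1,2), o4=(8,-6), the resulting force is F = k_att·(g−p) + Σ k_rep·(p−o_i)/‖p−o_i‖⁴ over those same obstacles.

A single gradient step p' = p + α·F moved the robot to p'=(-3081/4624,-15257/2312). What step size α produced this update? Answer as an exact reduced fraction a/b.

α = 1/4

F_att = 5/4·(g−p) = 5/4·(-5,14) = (-6.2500,17.5000)
o1: d²=17 ≤ ρ²=40; F_rep = 30·(-4,1)/17² = (-0.4152,0.1038)
o2: d²=53 > ρ²=40 → inactive
o3: d²=173 > ρ²=40 → inactive
o4: d²=74 > ρ²=40 → inactive
F = F_att + ΣF_rep = (-6.6652,17.6038)
Δp = p'−p = (-1.6663,4.4010); α = Δx/Fx = (-7705/4624) / (-7705/1156) = 1/4
check: Δy/Fy = (10175/2312) / (10175/578) = 1/4 ✓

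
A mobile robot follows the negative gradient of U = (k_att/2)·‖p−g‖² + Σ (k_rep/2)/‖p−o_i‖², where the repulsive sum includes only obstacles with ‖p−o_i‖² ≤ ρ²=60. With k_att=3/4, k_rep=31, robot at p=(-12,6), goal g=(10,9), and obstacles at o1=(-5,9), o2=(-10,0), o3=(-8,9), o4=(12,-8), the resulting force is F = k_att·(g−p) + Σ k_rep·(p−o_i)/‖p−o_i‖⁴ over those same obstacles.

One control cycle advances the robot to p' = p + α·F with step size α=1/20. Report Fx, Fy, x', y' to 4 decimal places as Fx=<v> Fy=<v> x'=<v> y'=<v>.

F_att = 3/4·(g−p) = 3/4·(22,3) = (16.5000,2.2500)
o1: d²=58 ≤ ρ²=60; F_rep = 31·(-7,-3)/58² = (-0.0645,-0.0276)
o2: d²=40 ≤ ρ²=60; F_rep = 31·(-2,6)/40² = (-0.0387,0.1163)
o3: d²=25 ≤ ρ²=60; F_rep = 31·(-4,-3)/25² = (-0.1984,-0.1488)
o4: d²=772 > ρ²=60 → inactive
F = F_att + ΣF_rep = (16.1983,2.1898)
p' = p + 1/20·F = (-11.1901,6.1095)

Fx=16.1983 Fy=2.1898 x'=-11.1901 y'=6.1095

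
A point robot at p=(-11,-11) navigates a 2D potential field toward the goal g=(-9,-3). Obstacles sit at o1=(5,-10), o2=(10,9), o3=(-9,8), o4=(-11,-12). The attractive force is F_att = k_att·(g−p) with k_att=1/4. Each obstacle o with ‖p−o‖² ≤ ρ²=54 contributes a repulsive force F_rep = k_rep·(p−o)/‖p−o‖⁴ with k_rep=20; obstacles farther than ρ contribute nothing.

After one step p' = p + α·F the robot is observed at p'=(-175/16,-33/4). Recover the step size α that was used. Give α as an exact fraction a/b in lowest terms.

F_att = 1/4·(g−p) = 1/4·(2,8) = (0.5000,2.0000)
o1: d²=257 > ρ²=54 → inactive
o2: d²=841 > ρ²=54 → inactive
o3: d²=365 > ρ²=54 → inactive
o4: d²=1 ≤ ρ²=54; F_rep = 20·(0,1)/1² = (0.0000,20.0000)
F = F_att + ΣF_rep = (0.5000,22.0000)
Δp = p'−p = (0.0625,2.7500); α = Δx/Fx = (1/16) / (1/2) = 1/8
check: Δy/Fy = (11/4) / (22) = 1/8 ✓

α = 1/8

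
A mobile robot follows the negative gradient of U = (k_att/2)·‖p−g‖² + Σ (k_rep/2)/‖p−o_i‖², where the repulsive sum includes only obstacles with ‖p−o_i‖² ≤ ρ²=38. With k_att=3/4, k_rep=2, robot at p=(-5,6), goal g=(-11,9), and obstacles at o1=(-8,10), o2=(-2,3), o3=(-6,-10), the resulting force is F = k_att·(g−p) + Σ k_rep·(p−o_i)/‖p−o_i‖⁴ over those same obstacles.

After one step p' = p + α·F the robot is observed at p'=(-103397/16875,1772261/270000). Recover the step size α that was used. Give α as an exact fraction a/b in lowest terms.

α = 1/4

F_att = 3/4·(g−p) = 3/4·(-6,3) = (-4.5000,2.2500)
o1: d²=25 ≤ ρ²=38; F_rep = 2·(3,-4)/25² = (0.0096,-0.0128)
o2: d²=18 ≤ ρ²=38; F_rep = 2·(-3,3)/18² = (-0.0185,0.0185)
o3: d²=257 > ρ²=38 → inactive
F = F_att + ΣF_rep = (-4.5089,2.2557)
Δp = p'−p = (-1.1272,0.5639); α = Δx/Fx = (-19022/16875) / (-76088/16875) = 1/4
check: Δy/Fy = (152261/270000) / (152261/67500) = 1/4 ✓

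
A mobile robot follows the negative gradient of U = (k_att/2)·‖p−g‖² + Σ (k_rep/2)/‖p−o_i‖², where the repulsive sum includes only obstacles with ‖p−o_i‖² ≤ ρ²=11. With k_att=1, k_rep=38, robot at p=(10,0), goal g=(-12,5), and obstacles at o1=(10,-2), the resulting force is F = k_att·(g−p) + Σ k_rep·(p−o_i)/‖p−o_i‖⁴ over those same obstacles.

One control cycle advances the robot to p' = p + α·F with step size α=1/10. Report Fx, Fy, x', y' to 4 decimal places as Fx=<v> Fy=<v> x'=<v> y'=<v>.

Fx=-22.0000 Fy=9.7500 x'=7.8000 y'=0.9750

F_att = 1·(g−p) = 1·(-22,5) = (-22.0000,5.0000)
o1: d²=4 ≤ ρ²=11; F_rep = 38·(0,2)/4² = (0.0000,4.7500)
F = F_att + ΣF_rep = (-22.0000,9.7500)
p' = p + 1/10·F = (7.8000,0.9750)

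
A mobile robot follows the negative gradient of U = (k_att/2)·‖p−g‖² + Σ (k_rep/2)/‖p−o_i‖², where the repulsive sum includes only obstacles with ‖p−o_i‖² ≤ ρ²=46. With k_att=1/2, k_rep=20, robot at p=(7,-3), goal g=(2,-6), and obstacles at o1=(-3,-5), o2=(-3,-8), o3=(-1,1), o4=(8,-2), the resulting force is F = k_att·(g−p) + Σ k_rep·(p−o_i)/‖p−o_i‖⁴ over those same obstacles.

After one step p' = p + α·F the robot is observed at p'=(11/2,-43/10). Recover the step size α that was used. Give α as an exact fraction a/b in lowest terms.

α = 1/5

F_att = 1/2·(g−p) = 1/2·(-5,-3) = (-2.5000,-1.5000)
o1: d²=104 > ρ²=46 → inactive
o2: d²=125 > ρ²=46 → inactive
o3: d²=80 > ρ²=46 → inactive
o4: d²=2 ≤ ρ²=46; F_rep = 20·(-1,-1)/2² = (-5.0000,-5.0000)
F = F_att + ΣF_rep = (-7.5000,-6.5000)
Δp = p'−p = (-1.5000,-1.3000); α = Δx/Fx = (-3/2) / (-15/2) = 1/5
check: Δy/Fy = (-13/10) / (-13/2) = 1/5 ✓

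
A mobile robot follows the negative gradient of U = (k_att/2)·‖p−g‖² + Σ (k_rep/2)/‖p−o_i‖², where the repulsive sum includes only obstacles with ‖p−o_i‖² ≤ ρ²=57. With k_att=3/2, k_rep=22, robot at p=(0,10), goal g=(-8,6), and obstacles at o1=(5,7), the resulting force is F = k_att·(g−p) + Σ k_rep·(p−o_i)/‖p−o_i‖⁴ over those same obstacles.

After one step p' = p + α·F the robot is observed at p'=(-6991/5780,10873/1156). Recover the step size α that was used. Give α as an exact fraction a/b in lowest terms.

α = 1/10

F_att = 3/2·(g−p) = 3/2·(-8,-4) = (-12.0000,-6.0000)
o1: d²=34 ≤ ρ²=57; F_rep = 22·(-5,3)/34² = (-0.0952,0.0571)
F = F_att + ΣF_rep = (-12.0952,-5.9429)
Δp = p'−p = (-1.2095,-0.5943); α = Δx/Fx = (-6991/5780) / (-6991/578) = 1/10
check: Δy/Fy = (-687/1156) / (-3435/578) = 1/10 ✓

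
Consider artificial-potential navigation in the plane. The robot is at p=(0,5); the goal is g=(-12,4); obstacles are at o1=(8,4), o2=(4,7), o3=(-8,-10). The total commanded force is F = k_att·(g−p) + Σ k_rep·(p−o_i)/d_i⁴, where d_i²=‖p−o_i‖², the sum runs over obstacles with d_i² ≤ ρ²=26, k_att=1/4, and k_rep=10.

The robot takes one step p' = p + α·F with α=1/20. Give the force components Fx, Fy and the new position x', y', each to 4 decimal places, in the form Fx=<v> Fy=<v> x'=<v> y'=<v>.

F_att = 1/4·(g−p) = 1/4·(-12,-1) = (-3.0000,-0.2500)
o1: d²=65 > ρ²=26 → inactive
o2: d²=20 ≤ ρ²=26; F_rep = 10·(-4,-2)/20² = (-0.1000,-0.0500)
o3: d²=289 > ρ²=26 → inactive
F = F_att + ΣF_rep = (-3.1000,-0.3000)
p' = p + 1/20·F = (-0.1550,4.9850)

Fx=-3.1000 Fy=-0.3000 x'=-0.1550 y'=4.9850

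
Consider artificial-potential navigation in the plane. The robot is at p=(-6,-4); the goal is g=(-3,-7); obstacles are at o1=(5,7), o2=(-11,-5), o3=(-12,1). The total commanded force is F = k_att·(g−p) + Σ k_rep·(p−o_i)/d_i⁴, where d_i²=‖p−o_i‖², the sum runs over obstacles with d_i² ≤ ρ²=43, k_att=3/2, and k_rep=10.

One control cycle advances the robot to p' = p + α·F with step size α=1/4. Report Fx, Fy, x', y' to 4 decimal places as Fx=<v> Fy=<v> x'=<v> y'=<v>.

F_att = 3/2·(g−p) = 3/2·(3,-3) = (4.5000,-4.5000)
o1: d²=242 > ρ²=43 → inactive
o2: d²=26 ≤ ρ²=43; F_rep = 10·(5,1)/26² = (0.0740,0.0148)
o3: d²=61 > ρ²=43 → inactive
F = F_att + ΣF_rep = (4.5740,-4.4852)
p' = p + 1/4·F = (-4.8565,-5.1213)

Fx=4.5740 Fy=-4.4852 x'=-4.8565 y'=-5.1213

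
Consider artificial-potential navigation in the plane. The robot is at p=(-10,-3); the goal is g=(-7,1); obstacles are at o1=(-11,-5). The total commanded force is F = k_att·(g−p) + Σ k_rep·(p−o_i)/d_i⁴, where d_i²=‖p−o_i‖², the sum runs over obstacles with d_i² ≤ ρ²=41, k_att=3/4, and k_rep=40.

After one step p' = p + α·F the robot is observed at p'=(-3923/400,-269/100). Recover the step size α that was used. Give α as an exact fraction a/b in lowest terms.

F_att = 3/4·(g−p) = 3/4·(3,4) = (2.2500,3.0000)
o1: d²=5 ≤ ρ²=41; F_rep = 40·(1,2)/5² = (1.6000,3.2000)
F = F_att + ΣF_rep = (3.8500,6.2000)
Δp = p'−p = (0.1925,0.3100); α = Δx/Fx = (77/400) / (77/20) = 1/20
check: Δy/Fy = (31/100) / (31/5) = 1/20 ✓

α = 1/20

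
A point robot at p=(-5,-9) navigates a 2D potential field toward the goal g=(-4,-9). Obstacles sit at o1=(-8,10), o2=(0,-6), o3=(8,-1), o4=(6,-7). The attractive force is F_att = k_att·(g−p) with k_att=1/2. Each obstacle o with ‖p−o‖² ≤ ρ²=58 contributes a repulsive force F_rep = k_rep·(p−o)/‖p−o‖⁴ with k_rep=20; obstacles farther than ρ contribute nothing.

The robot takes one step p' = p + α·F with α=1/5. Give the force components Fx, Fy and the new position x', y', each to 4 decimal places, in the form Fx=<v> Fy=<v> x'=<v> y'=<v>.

Fx=0.4135 Fy=-0.0519 x'=-4.9173 y'=-9.0104

F_att = 1/2·(g−p) = 1/2·(1,0) = (0.5000,0.0000)
o1: d²=370 > ρ²=58 → inactive
o2: d²=34 ≤ ρ²=58; F_rep = 20·(-5,-3)/34² = (-0.0865,-0.0519)
o3: d²=233 > ρ²=58 → inactive
o4: d²=125 > ρ²=58 → inactive
F = F_att + ΣF_rep = (0.4135,-0.0519)
p' = p + 1/5·F = (-4.9173,-9.0104)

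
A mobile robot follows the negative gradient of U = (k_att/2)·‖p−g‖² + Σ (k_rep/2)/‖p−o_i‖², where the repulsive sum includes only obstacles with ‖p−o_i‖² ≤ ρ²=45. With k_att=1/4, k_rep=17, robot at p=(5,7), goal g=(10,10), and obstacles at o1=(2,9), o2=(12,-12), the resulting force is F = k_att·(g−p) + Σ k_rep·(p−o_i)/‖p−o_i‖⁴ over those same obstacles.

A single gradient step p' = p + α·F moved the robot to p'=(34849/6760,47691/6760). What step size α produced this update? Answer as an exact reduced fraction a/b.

F_att = 1/4·(g−p) = 1/4·(5,3) = (1.2500,0.7500)
o1: d²=13 ≤ ρ²=45; F_rep = 17·(3,-2)/13² = (0.3018,-0.2012)
o2: d²=410 > ρ²=45 → inactive
F = F_att + ΣF_rep = (1.5518,0.5488)
Δp = p'−p = (0.1552,0.0549); α = Δx/Fx = (1049/6760) / (1049/676) = 1/10
check: Δy/Fy = (371/6760) / (371/676) = 1/10 ✓

α = 1/10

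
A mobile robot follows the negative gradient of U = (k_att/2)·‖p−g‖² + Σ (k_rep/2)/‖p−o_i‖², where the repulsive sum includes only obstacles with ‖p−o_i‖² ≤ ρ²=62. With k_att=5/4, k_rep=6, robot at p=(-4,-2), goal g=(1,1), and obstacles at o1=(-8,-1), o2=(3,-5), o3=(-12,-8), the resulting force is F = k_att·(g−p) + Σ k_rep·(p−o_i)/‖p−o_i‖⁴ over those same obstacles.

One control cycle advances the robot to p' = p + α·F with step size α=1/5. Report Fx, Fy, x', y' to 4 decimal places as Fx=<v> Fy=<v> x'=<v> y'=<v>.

Fx=6.3206 Fy=3.7346 x'=-2.7359 y'=-1.2531

F_att = 5/4·(g−p) = 5/4·(5,3) = (6.2500,3.7500)
o1: d²=17 ≤ ρ²=62; F_rep = 6·(4,-1)/17² = (0.0830,-0.0208)
o2: d²=58 ≤ ρ²=62; F_rep = 6·(-7,3)/58² = (-0.0125,0.0054)
o3: d²=100 > ρ²=62 → inactive
F = F_att + ΣF_rep = (6.3206,3.7346)
p' = p + 1/5·F = (-2.7359,-1.2531)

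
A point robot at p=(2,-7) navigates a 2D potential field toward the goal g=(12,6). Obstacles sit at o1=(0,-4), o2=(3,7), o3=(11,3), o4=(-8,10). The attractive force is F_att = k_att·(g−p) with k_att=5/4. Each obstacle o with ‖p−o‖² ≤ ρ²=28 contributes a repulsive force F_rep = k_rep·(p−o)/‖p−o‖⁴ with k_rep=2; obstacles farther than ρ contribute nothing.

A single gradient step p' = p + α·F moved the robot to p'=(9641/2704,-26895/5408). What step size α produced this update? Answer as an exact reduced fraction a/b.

α = 1/8

F_att = 5/4·(g−p) = 5/4·(10,13) = (12.5000,16.2500)
o1: d²=13 ≤ ρ²=28; F_rep = 2·(2,-3)/13² = (0.0237,-0.0355)
o2: d²=197 > ρ²=28 → inactive
o3: d²=181 > ρ²=28 → inactive
o4: d²=389 > ρ²=28 → inactive
F = F_att + ΣF_rep = (12.5237,16.2145)
Δp = p'−p = (1.5655,2.0268); α = Δx/Fx = (4233/2704) / (4233/338) = 1/8
check: Δy/Fy = (10961/5408) / (10961/676) = 1/8 ✓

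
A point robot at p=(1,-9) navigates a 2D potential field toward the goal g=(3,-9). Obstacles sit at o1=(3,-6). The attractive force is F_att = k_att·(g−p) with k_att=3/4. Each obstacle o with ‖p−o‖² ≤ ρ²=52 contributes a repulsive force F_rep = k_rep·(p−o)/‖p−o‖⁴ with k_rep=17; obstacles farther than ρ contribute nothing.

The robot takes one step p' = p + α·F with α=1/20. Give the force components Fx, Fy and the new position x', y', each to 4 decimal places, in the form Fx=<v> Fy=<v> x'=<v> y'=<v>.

Fx=1.2988 Fy=-0.3018 x'=1.0649 y'=-9.0151

F_att = 3/4·(g−p) = 3/4·(2,0) = (1.5000,0.0000)
o1: d²=13 ≤ ρ²=52; F_rep = 17·(-2,-3)/13² = (-0.2012,-0.3018)
F = F_att + ΣF_rep = (1.2988,-0.3018)
p' = p + 1/20·F = (1.0649,-9.0151)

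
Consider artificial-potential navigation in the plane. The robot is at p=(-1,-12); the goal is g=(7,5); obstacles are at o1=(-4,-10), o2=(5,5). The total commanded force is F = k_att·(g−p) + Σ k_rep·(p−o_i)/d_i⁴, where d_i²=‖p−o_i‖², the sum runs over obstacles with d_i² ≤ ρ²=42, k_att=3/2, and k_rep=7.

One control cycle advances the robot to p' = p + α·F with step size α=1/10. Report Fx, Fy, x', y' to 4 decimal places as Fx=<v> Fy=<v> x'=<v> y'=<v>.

Fx=12.1243 Fy=25.4172 x'=0.2124 y'=-9.4583

F_att = 3/2·(g−p) = 3/2·(8,17) = (12.0000,25.5000)
o1: d²=13 ≤ ρ²=42; F_rep = 7·(3,-2)/13² = (0.1243,-0.0828)
o2: d²=325 > ρ²=42 → inactive
F = F_att + ΣF_rep = (12.1243,25.4172)
p' = p + 1/10·F = (0.2124,-9.4583)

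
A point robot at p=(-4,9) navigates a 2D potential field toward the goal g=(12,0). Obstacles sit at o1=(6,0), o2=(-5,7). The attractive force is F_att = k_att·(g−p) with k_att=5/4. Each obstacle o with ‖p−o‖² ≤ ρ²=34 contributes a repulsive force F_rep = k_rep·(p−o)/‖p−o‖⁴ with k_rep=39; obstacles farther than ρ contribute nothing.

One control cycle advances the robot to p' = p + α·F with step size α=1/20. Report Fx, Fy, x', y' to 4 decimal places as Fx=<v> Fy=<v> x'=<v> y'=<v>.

Fx=21.5600 Fy=-8.1300 x'=-2.9220 y'=8.5935

F_att = 5/4·(g−p) = 5/4·(16,-9) = (20.0000,-11.2500)
o1: d²=181 > ρ²=34 → inactive
o2: d²=5 ≤ ρ²=34; F_rep = 39·(1,2)/5² = (1.5600,3.1200)
F = F_att + ΣF_rep = (21.5600,-8.1300)
p' = p + 1/20·F = (-2.9220,8.5935)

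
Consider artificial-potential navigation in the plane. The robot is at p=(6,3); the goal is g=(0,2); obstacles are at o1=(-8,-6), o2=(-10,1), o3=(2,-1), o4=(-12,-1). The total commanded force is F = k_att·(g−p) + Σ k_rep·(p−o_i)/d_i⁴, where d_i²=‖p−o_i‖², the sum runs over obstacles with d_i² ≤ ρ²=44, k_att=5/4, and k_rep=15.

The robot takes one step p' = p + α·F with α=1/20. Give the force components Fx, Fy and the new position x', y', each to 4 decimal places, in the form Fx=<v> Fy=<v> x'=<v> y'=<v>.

F_att = 5/4·(g−p) = 5/4·(-6,-1) = (-7.5000,-1.2500)
o1: d²=277 > ρ²=44 → inactive
o2: d²=260 > ρ²=44 → inactive
o3: d²=32 ≤ ρ²=44; F_rep = 15·(4,4)/32² = (0.0586,0.0586)
o4: d²=340 > ρ²=44 → inactive
F = F_att + ΣF_rep = (-7.4414,-1.1914)
p' = p + 1/20·F = (5.6279,2.9404)

Fx=-7.4414 Fy=-1.1914 x'=5.6279 y'=2.9404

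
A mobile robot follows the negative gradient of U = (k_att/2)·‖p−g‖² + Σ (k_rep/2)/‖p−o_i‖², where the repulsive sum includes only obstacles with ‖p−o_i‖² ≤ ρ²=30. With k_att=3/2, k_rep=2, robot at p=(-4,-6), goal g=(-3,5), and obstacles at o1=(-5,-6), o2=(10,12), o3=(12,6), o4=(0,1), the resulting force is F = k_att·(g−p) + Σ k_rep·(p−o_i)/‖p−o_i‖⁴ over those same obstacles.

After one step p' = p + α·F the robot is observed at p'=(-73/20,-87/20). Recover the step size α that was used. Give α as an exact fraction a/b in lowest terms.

α = 1/10

F_att = 3/2·(g−p) = 3/2·(1,11) = (1.5000,16.5000)
o1: d²=1 ≤ ρ²=30; F_rep = 2·(1,0)/1² = (2.0000,0.0000)
o2: d²=520 > ρ²=30 → inactive
o3: d²=400 > ρ²=30 → inactive
o4: d²=65 > ρ²=30 → inactive
F = F_att + ΣF_rep = (3.5000,16.5000)
Δp = p'−p = (0.3500,1.6500); α = Δx/Fx = (7/20) / (7/2) = 1/10
check: Δy/Fy = (33/20) / (33/2) = 1/10 ✓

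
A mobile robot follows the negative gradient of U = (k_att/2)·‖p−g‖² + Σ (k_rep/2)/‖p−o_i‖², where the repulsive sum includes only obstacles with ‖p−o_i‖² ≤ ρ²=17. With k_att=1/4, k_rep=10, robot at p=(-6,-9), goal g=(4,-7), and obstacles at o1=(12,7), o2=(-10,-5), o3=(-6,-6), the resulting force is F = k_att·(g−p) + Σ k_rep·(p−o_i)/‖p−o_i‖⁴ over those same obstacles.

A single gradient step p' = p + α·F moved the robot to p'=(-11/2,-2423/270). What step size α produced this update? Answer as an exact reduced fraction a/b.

α = 1/5

F_att = 1/4·(g−p) = 1/4·(10,2) = (2.5000,0.5000)
o1: d²=580 > ρ²=17 → inactive
o2: d²=32 > ρ²=17 → inactive
o3: d²=9 ≤ ρ²=17; F_rep = 10·(0,-3)/9² = (0.0000,-0.3704)
F = F_att + ΣF_rep = (2.5000,0.1296)
Δp = p'−p = (0.5000,0.0259); α = Δx/Fx = (1/2) / (5/2) = 1/5
check: Δy/Fy = (7/270) / (7/54) = 1/5 ✓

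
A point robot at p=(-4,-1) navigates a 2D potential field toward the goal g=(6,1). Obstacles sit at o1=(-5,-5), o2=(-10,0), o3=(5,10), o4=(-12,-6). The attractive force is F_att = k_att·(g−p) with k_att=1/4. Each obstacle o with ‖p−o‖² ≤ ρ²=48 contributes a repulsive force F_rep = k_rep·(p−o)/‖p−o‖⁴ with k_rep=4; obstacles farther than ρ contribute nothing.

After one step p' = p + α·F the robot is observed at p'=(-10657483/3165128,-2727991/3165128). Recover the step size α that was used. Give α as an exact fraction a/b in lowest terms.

F_att = 1/4·(g−p) = 1/4·(10,2) = (2.5000,0.5000)
o1: d²=17 ≤ ρ²=48; F_rep = 4·(1,4)/17² = (0.0138,0.0554)
o2: d²=37 ≤ ρ²=48; F_rep = 4·(6,-1)/37² = (0.0175,-0.0029)
o3: d²=202 > ρ²=48 → inactive
o4: d²=89 > ρ²=48 → inactive
F = F_att + ΣF_rep = (2.5314,0.5524)
Δp = p'−p = (0.6328,0.1381); α = Δx/Fx = (2003029/3165128) / (2003029/791282) = 1/4
check: Δy/Fy = (437137/3165128) / (437137/791282) = 1/4 ✓

α = 1/4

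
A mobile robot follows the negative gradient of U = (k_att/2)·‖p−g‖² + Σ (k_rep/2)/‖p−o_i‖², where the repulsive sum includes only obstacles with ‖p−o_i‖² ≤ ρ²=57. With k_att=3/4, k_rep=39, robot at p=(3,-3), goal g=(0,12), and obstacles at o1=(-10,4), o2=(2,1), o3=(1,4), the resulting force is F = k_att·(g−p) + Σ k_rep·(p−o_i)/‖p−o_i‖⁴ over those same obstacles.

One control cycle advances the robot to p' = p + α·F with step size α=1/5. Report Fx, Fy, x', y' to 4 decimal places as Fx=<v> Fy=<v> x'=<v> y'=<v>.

Fx=-2.0873 Fy=10.6130 x'=2.5825 y'=-0.8774

F_att = 3/4·(g−p) = 3/4·(-3,15) = (-2.2500,11.2500)
o1: d²=218 > ρ²=57 → inactive
o2: d²=17 ≤ ρ²=57; F_rep = 39·(1,-4)/17² = (0.1349,-0.5398)
o3: d²=53 ≤ ρ²=57; F_rep = 39·(2,-7)/53² = (0.0278,-0.0972)
F = F_att + ΣF_rep = (-2.0873,10.6130)
p' = p + 1/5·F = (2.5825,-0.8774)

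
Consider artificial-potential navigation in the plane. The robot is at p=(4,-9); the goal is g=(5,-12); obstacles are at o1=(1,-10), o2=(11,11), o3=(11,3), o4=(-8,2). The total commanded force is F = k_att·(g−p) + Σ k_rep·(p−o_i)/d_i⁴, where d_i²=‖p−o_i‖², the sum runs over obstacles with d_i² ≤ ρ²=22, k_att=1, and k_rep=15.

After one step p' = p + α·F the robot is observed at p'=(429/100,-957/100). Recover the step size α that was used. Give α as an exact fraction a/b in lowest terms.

α = 1/5

F_att = 1·(g−p) = 1·(1,-3) = (1.0000,-3.0000)
o1: d²=10 ≤ ρ²=22; F_rep = 15·(3,1)/10² = (0.4500,0.1500)
o2: d²=449 > ρ²=22 → inactive
o3: d²=193 > ρ²=22 → inactive
o4: d²=265 > ρ²=22 → inactive
F = F_att + ΣF_rep = (1.4500,-2.8500)
Δp = p'−p = (0.2900,-0.5700); α = Δx/Fx = (29/100) / (29/20) = 1/5
check: Δy/Fy = (-57/100) / (-57/20) = 1/5 ✓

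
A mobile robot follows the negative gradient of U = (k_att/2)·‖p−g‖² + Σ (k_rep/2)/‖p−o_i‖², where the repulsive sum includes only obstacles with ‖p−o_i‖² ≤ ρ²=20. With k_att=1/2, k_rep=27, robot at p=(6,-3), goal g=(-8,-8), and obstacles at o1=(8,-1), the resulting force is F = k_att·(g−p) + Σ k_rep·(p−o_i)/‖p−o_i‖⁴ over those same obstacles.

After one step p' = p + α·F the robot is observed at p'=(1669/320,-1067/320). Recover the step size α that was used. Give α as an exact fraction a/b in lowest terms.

α = 1/10

F_att = 1/2·(g−p) = 1/2·(-14,-5) = (-7.0000,-2.5000)
o1: d²=8 ≤ ρ²=20; F_rep = 27·(-2,-2)/8² = (-0.8438,-0.8438)
F = F_att + ΣF_rep = (-7.8438,-3.3438)
Δp = p'−p = (-0.7844,-0.3344); α = Δx/Fx = (-251/320) / (-251/32) = 1/10
check: Δy/Fy = (-107/320) / (-107/32) = 1/10 ✓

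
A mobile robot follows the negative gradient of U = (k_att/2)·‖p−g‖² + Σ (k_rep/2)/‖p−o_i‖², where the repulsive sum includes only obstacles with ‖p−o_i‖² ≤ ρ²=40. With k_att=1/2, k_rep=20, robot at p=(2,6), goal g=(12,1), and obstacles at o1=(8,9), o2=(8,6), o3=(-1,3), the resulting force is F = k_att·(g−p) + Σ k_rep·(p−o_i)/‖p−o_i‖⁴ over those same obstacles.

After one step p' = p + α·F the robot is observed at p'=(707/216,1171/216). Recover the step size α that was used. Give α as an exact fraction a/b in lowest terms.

F_att = 1/2·(g−p) = 1/2·(10,-5) = (5.0000,-2.5000)
o1: d²=45 > ρ²=40 → inactive
o2: d²=36 ≤ ρ²=40; F_rep = 20·(-6,0)/36² = (-0.0926,0.0000)
o3: d²=18 ≤ ρ²=40; F_rep = 20·(3,3)/18² = (0.1852,0.1852)
F = F_att + ΣF_rep = (5.0926,-2.3148)
Δp = p'−p = (1.2731,-0.5787); α = Δx/Fx = (275/216) / (275/54) = 1/4
check: Δy/Fy = (-125/216) / (-125/54) = 1/4 ✓

α = 1/4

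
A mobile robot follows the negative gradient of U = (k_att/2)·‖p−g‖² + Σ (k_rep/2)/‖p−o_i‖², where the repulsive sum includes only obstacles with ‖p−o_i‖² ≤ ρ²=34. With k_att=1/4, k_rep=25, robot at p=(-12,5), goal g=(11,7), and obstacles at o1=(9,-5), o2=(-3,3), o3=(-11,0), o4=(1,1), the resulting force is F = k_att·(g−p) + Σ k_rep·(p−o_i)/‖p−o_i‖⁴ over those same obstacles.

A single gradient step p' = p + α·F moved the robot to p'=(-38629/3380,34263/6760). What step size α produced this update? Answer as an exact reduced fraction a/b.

F_att = 1/4·(g−p) = 1/4·(23,2) = (5.7500,0.5000)
o1: d²=541 > ρ²=34 → inactive
o2: d²=85 > ρ²=34 → inactive
o3: d²=26 ≤ ρ²=34; F_rep = 25·(-1,5)/26² = (-0.0370,0.1849)
o4: d²=185 > ρ²=34 → inactive
F = F_att + ΣF_rep = (5.7130,0.6849)
Δp = p'−p = (0.5713,0.0685); α = Δx/Fx = (1931/3380) / (1931/338) = 1/10
check: Δy/Fy = (463/6760) / (463/676) = 1/10 ✓

α = 1/10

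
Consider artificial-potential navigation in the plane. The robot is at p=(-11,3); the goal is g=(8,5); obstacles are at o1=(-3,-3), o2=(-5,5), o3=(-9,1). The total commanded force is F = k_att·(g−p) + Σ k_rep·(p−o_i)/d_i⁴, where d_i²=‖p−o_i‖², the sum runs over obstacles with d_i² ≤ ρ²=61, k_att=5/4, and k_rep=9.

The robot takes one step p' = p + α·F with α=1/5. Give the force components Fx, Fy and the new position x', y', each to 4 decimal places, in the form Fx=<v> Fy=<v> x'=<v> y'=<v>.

F_att = 5/4·(g−p) = 5/4·(19,2) = (23.7500,2.5000)
o1: d²=100 > ρ²=61 → inactive
o2: d²=40 ≤ ρ²=61; F_rep = 9·(-6,-2)/40² = (-0.0338,-0.0112)
o3: d²=8 ≤ ρ²=61; F_rep = 9·(-2,2)/8² = (-0.2812,0.2812)
F = F_att + ΣF_rep = (23.4350,2.7700)
p' = p + 1/5·F = (-6.3130,3.5540)

Fx=23.4350 Fy=2.7700 x'=-6.3130 y'=3.5540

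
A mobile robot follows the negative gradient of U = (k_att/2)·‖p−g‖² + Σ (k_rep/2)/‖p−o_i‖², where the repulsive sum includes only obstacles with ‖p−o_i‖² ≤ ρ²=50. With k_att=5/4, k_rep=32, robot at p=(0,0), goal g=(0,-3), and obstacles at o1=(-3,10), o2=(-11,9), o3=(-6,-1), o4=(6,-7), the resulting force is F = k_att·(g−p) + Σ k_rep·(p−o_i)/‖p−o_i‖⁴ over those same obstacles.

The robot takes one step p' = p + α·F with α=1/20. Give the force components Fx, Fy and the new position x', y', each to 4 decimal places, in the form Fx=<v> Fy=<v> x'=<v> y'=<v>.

F_att = 5/4·(g−p) = 5/4·(0,-3) = (0.0000,-3.7500)
o1: d²=109 > ρ²=50 → inactive
o2: d²=202 > ρ²=50 → inactive
o3: d²=37 ≤ ρ²=50; F_rep = 32·(6,1)/37² = (0.1402,0.0234)
o4: d²=85 > ρ²=50 → inactive
F = F_att + ΣF_rep = (0.1402,-3.7266)
p' = p + 1/20·F = (0.0070,-0.1863)

Fx=0.1402 Fy=-3.7266 x'=0.0070 y'=-0.1863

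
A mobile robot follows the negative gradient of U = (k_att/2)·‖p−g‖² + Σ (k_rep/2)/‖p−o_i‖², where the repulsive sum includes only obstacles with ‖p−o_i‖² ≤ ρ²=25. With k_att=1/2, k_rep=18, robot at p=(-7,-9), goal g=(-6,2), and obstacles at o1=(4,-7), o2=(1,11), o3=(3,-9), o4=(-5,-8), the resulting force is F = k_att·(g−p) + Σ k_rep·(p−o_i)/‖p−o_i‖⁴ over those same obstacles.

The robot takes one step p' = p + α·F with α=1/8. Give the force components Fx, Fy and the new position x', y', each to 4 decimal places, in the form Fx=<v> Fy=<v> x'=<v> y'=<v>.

Fx=-0.9400 Fy=4.7800 x'=-7.1175 y'=-8.4025

F_att = 1/2·(g−p) = 1/2·(1,11) = (0.5000,5.5000)
o1: d²=125 > ρ²=25 → inactive
o2: d²=464 > ρ²=25 → inactive
o3: d²=100 > ρ²=25 → inactive
o4: d²=5 ≤ ρ²=25; F_rep = 18·(-2,-1)/5² = (-1.4400,-0.7200)
F = F_att + ΣF_rep = (-0.9400,4.7800)
p' = p + 1/8·F = (-7.1175,-8.4025)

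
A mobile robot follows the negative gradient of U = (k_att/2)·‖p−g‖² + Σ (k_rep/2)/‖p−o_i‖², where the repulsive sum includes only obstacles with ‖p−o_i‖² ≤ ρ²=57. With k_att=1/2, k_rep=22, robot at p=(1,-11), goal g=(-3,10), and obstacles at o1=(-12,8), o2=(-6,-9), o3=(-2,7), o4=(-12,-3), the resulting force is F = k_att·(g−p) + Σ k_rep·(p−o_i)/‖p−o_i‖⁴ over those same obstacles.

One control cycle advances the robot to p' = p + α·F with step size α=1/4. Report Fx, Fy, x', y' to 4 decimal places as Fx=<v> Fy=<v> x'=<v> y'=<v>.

Fx=-1.9452 Fy=10.4843 x'=0.5137 y'=-8.3789

F_att = 1/2·(g−p) = 1/2·(-4,21) = (-2.0000,10.5000)
o1: d²=530 > ρ²=57 → inactive
o2: d²=53 ≤ ρ²=57; F_rep = 22·(7,-2)/53² = (0.0548,-0.0157)
o3: d²=333 > ρ²=57 → inactive
o4: d²=233 > ρ²=57 → inactive
F = F_att + ΣF_rep = (-1.9452,10.4843)
p' = p + 1/4·F = (0.5137,-8.3789)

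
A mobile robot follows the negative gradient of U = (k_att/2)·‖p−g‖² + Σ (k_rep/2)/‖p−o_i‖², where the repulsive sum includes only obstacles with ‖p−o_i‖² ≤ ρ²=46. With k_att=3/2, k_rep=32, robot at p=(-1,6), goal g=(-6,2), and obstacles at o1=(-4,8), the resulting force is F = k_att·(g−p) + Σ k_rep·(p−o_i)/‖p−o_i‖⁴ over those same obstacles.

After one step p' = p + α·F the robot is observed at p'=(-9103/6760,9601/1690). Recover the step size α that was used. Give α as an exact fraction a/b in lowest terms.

F_att = 3/2·(g−p) = 3/2·(-5,-4) = (-7.5000,-6.0000)
o1: d²=13 ≤ ρ²=46; F_rep = 32·(3,-2)/13² = (0.5680,-0.3787)
F = F_att + ΣF_rep = (-6.9320,-6.3787)
Δp = p'−p = (-0.3466,-0.3189); α = Δx/Fx = (-2343/6760) / (-2343/338) = 1/20
check: Δy/Fy = (-539/1690) / (-1078/169) = 1/20 ✓

α = 1/20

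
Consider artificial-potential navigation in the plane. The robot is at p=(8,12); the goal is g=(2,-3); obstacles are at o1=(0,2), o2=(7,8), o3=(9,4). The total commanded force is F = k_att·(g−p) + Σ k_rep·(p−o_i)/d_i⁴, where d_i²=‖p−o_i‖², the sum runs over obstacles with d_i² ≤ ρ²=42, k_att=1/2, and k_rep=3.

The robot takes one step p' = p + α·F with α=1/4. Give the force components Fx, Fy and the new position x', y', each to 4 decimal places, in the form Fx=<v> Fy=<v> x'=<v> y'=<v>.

F_att = 1/2·(g−p) = 1/2·(-6,-15) = (-3.0000,-7.5000)
o1: d²=164 > ρ²=42 → inactive
o2: d²=17 ≤ ρ²=42; F_rep = 3·(1,4)/17² = (0.0104,0.0415)
o3: d²=65 > ρ²=42 → inactive
F = F_att + ΣF_rep = (-2.9896,-7.4585)
p' = p + 1/4·F = (7.2526,10.1354)

Fx=-2.9896 Fy=-7.4585 x'=7.2526 y'=10.1354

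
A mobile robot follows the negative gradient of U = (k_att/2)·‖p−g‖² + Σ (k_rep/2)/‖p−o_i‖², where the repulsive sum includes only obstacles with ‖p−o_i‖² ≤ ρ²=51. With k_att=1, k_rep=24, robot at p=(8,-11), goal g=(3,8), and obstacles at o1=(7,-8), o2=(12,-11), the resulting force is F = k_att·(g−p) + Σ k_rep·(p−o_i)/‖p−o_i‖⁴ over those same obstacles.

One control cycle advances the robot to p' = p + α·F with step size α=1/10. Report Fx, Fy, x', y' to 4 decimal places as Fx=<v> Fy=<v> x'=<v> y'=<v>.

Fx=-5.1350 Fy=18.2800 x'=7.4865 y'=-9.1720

F_att = 1·(g−p) = 1·(-5,19) = (-5.0000,19.0000)
o1: d²=10 ≤ ρ²=51; F_rep = 24·(1,-3)/10² = (0.2400,-0.7200)
o2: d²=16 ≤ ρ²=51; F_rep = 24·(-4,0)/16² = (-0.3750,0.0000)
F = F_att + ΣF_rep = (-5.1350,18.2800)
p' = p + 1/10·F = (7.4865,-9.1720)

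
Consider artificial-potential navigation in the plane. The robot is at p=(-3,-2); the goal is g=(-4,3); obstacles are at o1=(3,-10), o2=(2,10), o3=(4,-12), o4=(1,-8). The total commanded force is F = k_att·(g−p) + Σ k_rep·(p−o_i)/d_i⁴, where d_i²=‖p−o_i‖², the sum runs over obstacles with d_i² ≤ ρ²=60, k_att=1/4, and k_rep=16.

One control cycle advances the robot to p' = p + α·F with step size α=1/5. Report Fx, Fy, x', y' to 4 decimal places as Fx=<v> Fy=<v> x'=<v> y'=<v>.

F_att = 1/4·(g−p) = 1/4·(-1,5) = (-0.2500,1.2500)
o1: d²=100 > ρ²=60 → inactive
o2: d²=169 > ρ²=60 → inactive
o3: d²=149 > ρ²=60 → inactive
o4: d²=52 ≤ ρ²=60; F_rep = 16·(-4,6)/52² = (-0.0237,0.0355)
F = F_att + ΣF_rep = (-0.2737,1.2855)
p' = p + 1/5·F = (-3.0547,-1.7429)

Fx=-0.2737 Fy=1.2855 x'=-3.0547 y'=-1.7429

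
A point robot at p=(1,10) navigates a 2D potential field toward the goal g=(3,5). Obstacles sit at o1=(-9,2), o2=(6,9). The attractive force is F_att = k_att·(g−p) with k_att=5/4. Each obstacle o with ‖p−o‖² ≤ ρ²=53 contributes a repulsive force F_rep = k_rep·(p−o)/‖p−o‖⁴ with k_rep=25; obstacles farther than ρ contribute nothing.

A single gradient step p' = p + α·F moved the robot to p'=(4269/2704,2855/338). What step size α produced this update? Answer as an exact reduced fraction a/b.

F_att = 5/4·(g−p) = 5/4·(2,-5) = (2.5000,-6.2500)
o1: d²=164 > ρ²=53 → inactive
o2: d²=26 ≤ ρ²=53; F_rep = 25·(-5,1)/26² = (-0.1849,0.0370)
F = F_att + ΣF_rep = (2.3151,-6.2130)
Δp = p'−p = (0.5788,-1.5533); α = Δx/Fx = (1565/2704) / (1565/676) = 1/4
check: Δy/Fy = (-525/338) / (-1050/169) = 1/4 ✓

α = 1/4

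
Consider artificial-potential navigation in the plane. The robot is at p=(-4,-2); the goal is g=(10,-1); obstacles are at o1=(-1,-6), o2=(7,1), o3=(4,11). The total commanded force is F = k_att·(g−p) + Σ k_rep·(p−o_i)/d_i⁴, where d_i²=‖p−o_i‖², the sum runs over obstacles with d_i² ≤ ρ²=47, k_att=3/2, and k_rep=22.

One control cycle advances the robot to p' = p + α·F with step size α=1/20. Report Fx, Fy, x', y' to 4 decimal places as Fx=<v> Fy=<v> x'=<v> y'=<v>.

F_att = 3/2·(g−p) = 3/2·(14,1) = (21.0000,1.5000)
o1: d²=25 ≤ ρ²=47; F_rep = 22·(-3,4)/25² = (-0.1056,0.1408)
o2: d²=130 > ρ²=47 → inactive
o3: d²=233 > ρ²=47 → inactive
F = F_att + ΣF_rep = (20.8944,1.6408)
p' = p + 1/20·F = (-2.9553,-1.9180)

Fx=20.8944 Fy=1.6408 x'=-2.9553 y'=-1.9180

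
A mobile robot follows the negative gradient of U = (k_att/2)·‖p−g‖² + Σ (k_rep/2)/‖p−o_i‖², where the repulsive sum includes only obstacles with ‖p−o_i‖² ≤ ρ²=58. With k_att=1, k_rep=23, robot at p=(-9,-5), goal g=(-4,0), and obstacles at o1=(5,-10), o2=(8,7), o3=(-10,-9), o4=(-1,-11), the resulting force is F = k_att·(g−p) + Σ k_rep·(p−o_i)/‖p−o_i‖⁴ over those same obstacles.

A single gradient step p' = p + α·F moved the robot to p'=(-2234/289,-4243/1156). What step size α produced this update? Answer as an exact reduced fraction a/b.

α = 1/4

F_att = 1·(g−p) = 1·(5,5) = (5.0000,5.0000)
o1: d²=221 > ρ²=58 → inactive
o2: d²=433 > ρ²=58 → inactive
o3: d²=17 ≤ ρ²=58; F_rep = 23·(1,4)/17² = (0.0796,0.3183)
o4: d²=100 > ρ²=58 → inactive
F = F_att + ΣF_rep = (5.0796,5.3183)
Δp = p'−p = (1.2699,1.3296); α = Δx/Fx = (367/289) / (1468/289) = 1/4
check: Δy/Fy = (1537/1156) / (1537/289) = 1/4 ✓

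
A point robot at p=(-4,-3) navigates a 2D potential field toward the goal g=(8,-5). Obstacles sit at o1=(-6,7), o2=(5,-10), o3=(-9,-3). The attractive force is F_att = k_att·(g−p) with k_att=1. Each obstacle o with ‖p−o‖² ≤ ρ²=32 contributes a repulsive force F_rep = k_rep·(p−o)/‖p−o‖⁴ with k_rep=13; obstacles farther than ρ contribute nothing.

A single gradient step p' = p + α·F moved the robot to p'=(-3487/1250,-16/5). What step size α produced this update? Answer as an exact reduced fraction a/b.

α = 1/10

F_att = 1·(g−p) = 1·(12,-2) = (12.0000,-2.0000)
o1: d²=104 > ρ²=32 → inactive
o2: d²=130 > ρ²=32 → inactive
o3: d²=25 ≤ ρ²=32; F_rep = 13·(5,0)/25² = (0.1040,0.0000)
F = F_att + ΣF_rep = (12.1040,-2.0000)
Δp = p'−p = (1.2104,-0.2000); α = Δx/Fx = (1513/1250) / (1513/125) = 1/10
check: Δy/Fy = (-1/5) / (-2) = 1/10 ✓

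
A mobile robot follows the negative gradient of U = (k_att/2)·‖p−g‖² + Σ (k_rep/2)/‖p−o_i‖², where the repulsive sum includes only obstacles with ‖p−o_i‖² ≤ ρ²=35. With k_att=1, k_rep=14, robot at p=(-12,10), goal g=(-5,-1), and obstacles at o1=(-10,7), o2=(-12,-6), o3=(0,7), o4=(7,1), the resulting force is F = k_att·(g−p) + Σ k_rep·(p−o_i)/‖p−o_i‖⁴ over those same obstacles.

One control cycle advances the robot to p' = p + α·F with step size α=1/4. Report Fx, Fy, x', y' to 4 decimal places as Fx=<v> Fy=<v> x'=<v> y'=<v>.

Fx=6.8343 Fy=-10.7515 x'=-10.2914 y'=7.3121

F_att = 1·(g−p) = 1·(7,-11) = (7.0000,-11.0000)
o1: d²=13 ≤ ρ²=35; F_rep = 14·(-2,3)/13² = (-0.1657,0.2485)
o2: d²=256 > ρ²=35 → inactive
o3: d²=153 > ρ²=35 → inactive
o4: d²=442 > ρ²=35 → inactive
F = F_att + ΣF_rep = (6.8343,-10.7515)
p' = p + 1/4·F = (-10.2914,7.3121)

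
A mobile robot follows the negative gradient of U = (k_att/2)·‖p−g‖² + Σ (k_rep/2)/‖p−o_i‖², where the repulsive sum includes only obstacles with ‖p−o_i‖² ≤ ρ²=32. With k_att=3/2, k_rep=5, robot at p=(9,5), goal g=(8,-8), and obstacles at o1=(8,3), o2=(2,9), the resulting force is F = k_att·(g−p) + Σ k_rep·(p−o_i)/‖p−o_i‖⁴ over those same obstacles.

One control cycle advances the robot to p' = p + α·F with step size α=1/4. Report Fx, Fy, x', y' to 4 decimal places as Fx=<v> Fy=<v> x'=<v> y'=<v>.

F_att = 3/2·(g−p) = 3/2·(-1,-13) = (-1.5000,-19.5000)
o1: d²=5 ≤ ρ²=32; F_rep = 5·(1,2)/5² = (0.2000,0.4000)
o2: d²=65 > ρ²=32 → inactive
F = F_att + ΣF_rep = (-1.3000,-19.1000)
p' = p + 1/4·F = (8.6750,0.2250)

Fx=-1.3000 Fy=-19.1000 x'=8.6750 y'=0.2250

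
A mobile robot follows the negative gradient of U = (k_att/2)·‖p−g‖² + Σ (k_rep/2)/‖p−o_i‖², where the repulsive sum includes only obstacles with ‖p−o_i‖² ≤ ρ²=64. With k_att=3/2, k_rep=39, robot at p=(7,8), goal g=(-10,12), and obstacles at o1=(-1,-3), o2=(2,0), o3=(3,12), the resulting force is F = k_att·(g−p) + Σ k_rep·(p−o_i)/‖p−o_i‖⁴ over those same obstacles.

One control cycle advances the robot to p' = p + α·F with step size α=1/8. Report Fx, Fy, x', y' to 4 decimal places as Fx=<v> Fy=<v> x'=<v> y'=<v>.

Fx=-25.3477 Fy=5.8477 x'=3.8315 y'=8.7310

F_att = 3/2·(g−p) = 3/2·(-17,4) = (-25.5000,6.0000)
o1: d²=185 > ρ²=64 → inactive
o2: d²=89 > ρ²=64 → inactive
o3: d²=32 ≤ ρ²=64; F_rep = 39·(4,-4)/32² = (0.1523,-0.1523)
F = F_att + ΣF_rep = (-25.3477,5.8477)
p' = p + 1/8·F = (3.8315,8.7310)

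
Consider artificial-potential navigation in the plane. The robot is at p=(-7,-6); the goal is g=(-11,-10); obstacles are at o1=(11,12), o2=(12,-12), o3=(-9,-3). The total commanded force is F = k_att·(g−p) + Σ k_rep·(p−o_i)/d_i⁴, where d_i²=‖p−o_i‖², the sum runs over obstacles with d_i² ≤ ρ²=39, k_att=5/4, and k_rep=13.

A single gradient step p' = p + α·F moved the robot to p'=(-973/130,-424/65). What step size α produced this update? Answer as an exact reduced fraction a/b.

F_att = 5/4·(g−p) = 5/4·(-4,-4) = (-5.0000,-5.0000)
o1: d²=648 > ρ²=39 → inactive
o2: d²=397 > ρ²=39 → inactive
o3: d²=13 ≤ ρ²=39; F_rep = 13·(2,-3)/13² = (0.1538,-0.2308)
F = F_att + ΣF_rep = (-4.8462,-5.2308)
Δp = p'−p = (-0.4846,-0.5231); α = Δx/Fx = (-63/130) / (-63/13) = 1/10
check: Δy/Fy = (-34/65) / (-68/13) = 1/10 ✓

α = 1/10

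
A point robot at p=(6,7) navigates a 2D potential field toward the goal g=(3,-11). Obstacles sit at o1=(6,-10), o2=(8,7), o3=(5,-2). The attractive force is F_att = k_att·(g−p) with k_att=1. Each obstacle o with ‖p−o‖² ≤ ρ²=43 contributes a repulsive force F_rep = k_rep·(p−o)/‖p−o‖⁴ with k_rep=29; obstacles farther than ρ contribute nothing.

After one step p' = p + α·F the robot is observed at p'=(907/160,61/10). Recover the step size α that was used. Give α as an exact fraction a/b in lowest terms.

α = 1/20

F_att = 1·(g−p) = 1·(-3,-18) = (-3.0000,-18.0000)
o1: d²=289 > ρ²=43 → inactive
o2: d²=4 ≤ ρ²=43; F_rep = 29·(-2,0)/4² = (-3.6250,0.0000)
o3: d²=82 > ρ²=43 → inactive
F = F_att + ΣF_rep = (-6.6250,-18.0000)
Δp = p'−p = (-0.3312,-0.9000); α = Δx/Fx = (-53/160) / (-53/8) = 1/20
check: Δy/Fy = (-9/10) / (-18) = 1/20 ✓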